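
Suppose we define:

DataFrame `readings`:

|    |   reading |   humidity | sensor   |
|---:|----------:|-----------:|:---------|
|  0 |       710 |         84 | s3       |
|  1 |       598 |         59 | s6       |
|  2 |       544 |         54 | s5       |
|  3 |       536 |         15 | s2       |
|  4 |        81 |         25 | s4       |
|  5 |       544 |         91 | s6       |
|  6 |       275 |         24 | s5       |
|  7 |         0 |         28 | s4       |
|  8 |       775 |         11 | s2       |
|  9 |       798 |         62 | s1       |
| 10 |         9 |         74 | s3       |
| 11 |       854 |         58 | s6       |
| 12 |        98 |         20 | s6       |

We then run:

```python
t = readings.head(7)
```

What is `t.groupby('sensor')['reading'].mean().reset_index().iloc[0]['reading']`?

take first 7 rows:
   reading  humidity sensor
0      710        84     s3
1      598        59     s6
2      544        54     s5
3      536        15     s2
4       81        25     s4
5      544        91     s6
6      275        24     s5
group by sensor, mean of reading:
sensor
s2    536.0
s3    710.0
s4     81.0
s5    409.5
s6    571.0
Name: reading, dtype: float64
reset_index():
  sensor  reading
0     s2    536.0
1     s3    710.0
2     s4     81.0
3     s5    409.5
4     s6    571.0
value at position 0, column 'reading' → 536.0

536.0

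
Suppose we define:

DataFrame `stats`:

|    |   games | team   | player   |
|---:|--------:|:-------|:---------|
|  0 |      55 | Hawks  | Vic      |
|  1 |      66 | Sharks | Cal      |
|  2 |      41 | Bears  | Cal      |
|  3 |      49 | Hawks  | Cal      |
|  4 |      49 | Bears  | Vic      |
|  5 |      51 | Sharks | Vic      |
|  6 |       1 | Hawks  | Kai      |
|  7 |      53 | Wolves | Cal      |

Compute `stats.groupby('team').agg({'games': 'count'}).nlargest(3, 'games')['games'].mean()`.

group by team, count of games:
        games
team         
Bears       2
Hawks       3
Sharks      2
Wolves      1
take 3 rows with largest games:
        games
team         
Hawks       3
Bears       2
Sharks      2
Then the mean of column 'games': 2.33333333333

2.33333333333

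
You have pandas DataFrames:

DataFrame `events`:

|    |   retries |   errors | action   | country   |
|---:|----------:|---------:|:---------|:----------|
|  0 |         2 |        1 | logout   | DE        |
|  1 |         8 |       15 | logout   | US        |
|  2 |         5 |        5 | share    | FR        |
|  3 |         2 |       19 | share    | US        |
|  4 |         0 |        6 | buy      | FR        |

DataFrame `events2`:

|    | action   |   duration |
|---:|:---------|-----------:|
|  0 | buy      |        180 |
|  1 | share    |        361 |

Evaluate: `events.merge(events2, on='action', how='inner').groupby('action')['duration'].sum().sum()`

902

merge on 'action' (how='inner') → 3 rows:
   retries  errors action country  duration
0        5       5  share      FR       361
1        2      19  share      US       361
2        0       6    buy      FR       180
group by action, sum of duration:
action
buy      180
share    722
Name: duration, dtype: int64
sum of the resulting series → 902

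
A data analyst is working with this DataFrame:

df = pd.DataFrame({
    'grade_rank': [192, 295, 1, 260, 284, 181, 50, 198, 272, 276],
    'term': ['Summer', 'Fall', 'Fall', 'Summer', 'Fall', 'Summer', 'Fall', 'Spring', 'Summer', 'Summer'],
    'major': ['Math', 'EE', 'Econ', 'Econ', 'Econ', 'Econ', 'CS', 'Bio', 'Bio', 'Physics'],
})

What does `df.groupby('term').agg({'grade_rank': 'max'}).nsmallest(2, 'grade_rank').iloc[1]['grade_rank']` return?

group by term, max of grade_rank:
        grade_rank
term              
Fall           295
Spring         198
Summer         276
take 2 rows with smallest grade_rank:
        grade_rank
term              
Spring         198
Summer         276

276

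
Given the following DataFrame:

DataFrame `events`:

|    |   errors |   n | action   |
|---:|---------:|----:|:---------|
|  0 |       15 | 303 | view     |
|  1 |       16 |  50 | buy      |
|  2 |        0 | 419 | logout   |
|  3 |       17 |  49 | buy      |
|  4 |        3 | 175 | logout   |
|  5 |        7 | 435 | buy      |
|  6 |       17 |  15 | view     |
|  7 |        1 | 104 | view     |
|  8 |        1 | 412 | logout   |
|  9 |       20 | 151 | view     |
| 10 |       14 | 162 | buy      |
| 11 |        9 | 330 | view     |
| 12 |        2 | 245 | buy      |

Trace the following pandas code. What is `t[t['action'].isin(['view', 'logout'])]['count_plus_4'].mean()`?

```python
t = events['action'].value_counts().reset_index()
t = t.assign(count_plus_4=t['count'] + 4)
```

8.0

value_counts of action:
action
view      5
buy       5
logout    3
Name: count, dtype: int64
reset_index():
   action  count
0    view      5
1     buy      5
2  logout      3
add column count_plus_4 = t['count'] + 4:
   action  count  count_plus_4
0    view      5             9
1     buy      5             9
2  logout      3             7
filter rows where action in ['view', 'logout']:
   action  count  count_plus_4
0    view      5             9
2  logout      3             7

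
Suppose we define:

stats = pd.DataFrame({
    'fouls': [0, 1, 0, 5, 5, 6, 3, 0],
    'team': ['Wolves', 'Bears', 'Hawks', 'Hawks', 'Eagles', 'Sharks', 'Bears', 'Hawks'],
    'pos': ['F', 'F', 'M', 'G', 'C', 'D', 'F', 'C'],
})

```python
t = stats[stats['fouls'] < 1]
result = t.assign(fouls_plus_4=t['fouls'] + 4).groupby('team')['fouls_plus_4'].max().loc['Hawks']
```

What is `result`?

filter rows where fouls < 1:
   fouls    team pos
0      0  Wolves   F
2      0   Hawks   M
7      0   Hawks   C
add column fouls_plus_4 = t['fouls'] + 4:
   fouls    team pos  fouls_plus_4
0      0  Wolves   F             4
2      0   Hawks   M             4
7      0   Hawks   C             4
group by team, max of fouls_plus_4:
team
Hawks     4
Wolves    4
Name: fouls_plus_4, dtype: int64
So loc['Hawks'] = 4.

4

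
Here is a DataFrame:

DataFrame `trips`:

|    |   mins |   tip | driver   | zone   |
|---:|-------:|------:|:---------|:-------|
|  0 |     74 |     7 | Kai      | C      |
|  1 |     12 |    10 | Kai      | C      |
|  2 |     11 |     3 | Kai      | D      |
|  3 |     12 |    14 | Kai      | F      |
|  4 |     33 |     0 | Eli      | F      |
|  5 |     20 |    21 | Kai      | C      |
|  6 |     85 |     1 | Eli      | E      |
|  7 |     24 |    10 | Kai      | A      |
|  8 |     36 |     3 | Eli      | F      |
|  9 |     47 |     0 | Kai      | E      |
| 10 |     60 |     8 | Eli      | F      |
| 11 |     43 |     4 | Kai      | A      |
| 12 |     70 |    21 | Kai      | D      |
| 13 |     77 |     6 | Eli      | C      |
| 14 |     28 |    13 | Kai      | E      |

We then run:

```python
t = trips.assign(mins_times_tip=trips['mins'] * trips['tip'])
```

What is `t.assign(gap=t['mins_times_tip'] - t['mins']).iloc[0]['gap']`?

add column mins_times_tip = trips['mins'] * trips['tip']:
    mins  tip driver zone  mins_times_tip
0     74    7    Kai    C             518
1     12   10    Kai    C             120
2     11    3    Kai    D              33
3     12   14    Kai    F             168
4     33    0    Eli    F               0
5     20   21    Kai    C             420
6     85    1    Eli    E              85
7     24   10    Kai    A             240
8     36    3    Eli    F             108
9     47    0    Kai    E               0
10    60    8    Eli    F             480
11    43    4    Kai    A             172
12    70   21    Kai    D            1470
13    77    6    Eli    C             462
14    28   13    Kai    E             364
add column gap = t['mins_times_tip'] - t['mins']:
    mins  tip driver zone  mins_times_tip   gap
0     74    7    Kai    C             518   444
1     12   10    Kai    C             120   108
2     11    3    Kai    D              33    22
3     12   14    Kai    F             168   156
4     33    0    Eli    F               0   -33
5     20   21    Kai    C             420   400
6     85    1    Eli    E              85     0
7     24   10    Kai    A             240   216
8     36    3    Eli    F             108    72
9     47    0    Kai    E               0   -47
10    60    8    Eli    F             480   420
11    43    4    Kai    A             172   129
12    70   21    Kai    D            1470  1400
13    77    6    Eli    C             462   385
14    28   13    Kai    E             364   336

444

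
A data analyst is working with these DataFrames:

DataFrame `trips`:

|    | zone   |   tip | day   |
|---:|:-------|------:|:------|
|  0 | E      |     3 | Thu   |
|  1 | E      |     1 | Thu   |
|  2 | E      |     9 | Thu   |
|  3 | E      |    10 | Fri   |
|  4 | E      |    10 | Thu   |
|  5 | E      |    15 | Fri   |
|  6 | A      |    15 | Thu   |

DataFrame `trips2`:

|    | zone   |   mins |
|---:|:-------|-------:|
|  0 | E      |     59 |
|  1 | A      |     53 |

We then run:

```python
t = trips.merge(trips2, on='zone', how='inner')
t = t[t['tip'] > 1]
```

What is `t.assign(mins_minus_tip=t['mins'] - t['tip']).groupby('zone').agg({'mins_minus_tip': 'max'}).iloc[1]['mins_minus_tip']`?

56

merge on 'zone' (how='inner') → 7 rows:
  zone  tip  day  mins
0    E    3  Thu    59
1    E    1  Thu    59
2    E    9  Thu    59
3    E   10  Fri    59
4    E   10  Thu    59
5    E   15  Fri    59
6    A   15  Thu    53
filter rows where tip > 1:
  zone  tip  day  mins
0    E    3  Thu    59
2    E    9  Thu    59
3    E   10  Fri    59
4    E   10  Thu    59
5    E   15  Fri    59
6    A   15  Thu    53
add column mins_minus_tip = t['mins'] - t['tip']:
  zone  tip  day  mins  mins_minus_tip
0    E    3  Thu    59              56
2    E    9  Thu    59              50
3    E   10  Fri    59              49
4    E   10  Thu    59              49
5    E   15  Fri    59              44
6    A   15  Thu    53              38
group by zone, max of mins_minus_tip:
      mins_minus_tip
zone                
A                 38
E                 56
The value at position 1, column 'mins_minus_tip' is 56.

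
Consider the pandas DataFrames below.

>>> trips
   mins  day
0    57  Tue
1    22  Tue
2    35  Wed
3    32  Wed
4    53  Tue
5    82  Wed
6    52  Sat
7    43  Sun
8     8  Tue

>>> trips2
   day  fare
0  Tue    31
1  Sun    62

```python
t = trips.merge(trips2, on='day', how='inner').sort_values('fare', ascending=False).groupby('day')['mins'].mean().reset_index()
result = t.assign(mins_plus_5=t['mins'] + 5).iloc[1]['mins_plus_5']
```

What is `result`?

40.0

merge on 'day' (how='inner') → 5 rows:
   mins  day  fare
0    57  Tue    31
1    22  Tue    31
2    53  Tue    31
3    43  Sun    62
4     8  Tue    31
sort by fare descending:
   mins  day  fare
3    43  Sun    62
0    57  Tue    31
1    22  Tue    31
2    53  Tue    31
4     8  Tue    31
group by day, mean of mins:
day
Sun    43.0
Tue    35.0
Name: mins, dtype: float64
reset_index():
   day  mins
0  Sun  43.0
1  Tue  35.0
add column mins_plus_5 = t['mins'] + 5:
   day  mins  mins_plus_5
0  Sun  43.0         48.0
1  Tue  35.0         40.0
Reading off the value at position 1, column 'mins_plus_5', we get 40.0.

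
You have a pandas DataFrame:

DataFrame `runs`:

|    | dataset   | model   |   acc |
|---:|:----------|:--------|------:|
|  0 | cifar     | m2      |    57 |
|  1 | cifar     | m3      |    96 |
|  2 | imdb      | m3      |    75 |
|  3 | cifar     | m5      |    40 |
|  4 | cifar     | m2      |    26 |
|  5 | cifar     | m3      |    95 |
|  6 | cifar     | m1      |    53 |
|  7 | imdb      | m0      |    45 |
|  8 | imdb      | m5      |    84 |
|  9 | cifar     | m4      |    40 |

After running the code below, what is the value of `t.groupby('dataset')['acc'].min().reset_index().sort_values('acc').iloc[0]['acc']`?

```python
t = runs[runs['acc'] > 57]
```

75

filter rows where acc > 57:
  dataset model  acc
1   cifar    m3   96
2    imdb    m3   75
5   cifar    m3   95
8    imdb    m5   84
group by dataset, min of acc:
dataset
cifar    95
imdb     75
Name: acc, dtype: int64
reset_index():
  dataset  acc
0   cifar   95
1    imdb   75
sort by acc:
  dataset  acc
1    imdb   75
0   cifar   95
Then the value at position 0, column 'acc': 75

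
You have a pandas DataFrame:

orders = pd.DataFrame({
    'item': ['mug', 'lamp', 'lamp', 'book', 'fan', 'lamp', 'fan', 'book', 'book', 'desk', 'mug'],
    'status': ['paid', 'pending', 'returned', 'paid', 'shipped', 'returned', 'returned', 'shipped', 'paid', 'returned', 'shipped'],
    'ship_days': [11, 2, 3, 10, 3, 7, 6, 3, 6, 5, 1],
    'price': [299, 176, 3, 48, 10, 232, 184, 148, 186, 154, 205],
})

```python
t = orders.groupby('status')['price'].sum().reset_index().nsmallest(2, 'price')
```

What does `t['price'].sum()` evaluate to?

539

group by status, sum of price:
status
paid        533
pending     176
returned    573
shipped     363
Name: price, dtype: int64
reset_index():
     status  price
0      paid    533
1   pending    176
2  returned    573
3   shipped    363
take 2 rows with smallest price:
    status  price
1  pending    176
3  shipped    363
Hence 539.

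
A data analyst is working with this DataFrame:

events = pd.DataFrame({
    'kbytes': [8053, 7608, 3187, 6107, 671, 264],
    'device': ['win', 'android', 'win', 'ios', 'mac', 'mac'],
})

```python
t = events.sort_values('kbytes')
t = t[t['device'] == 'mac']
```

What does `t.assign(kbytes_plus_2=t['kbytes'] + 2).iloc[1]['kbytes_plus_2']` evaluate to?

sort by kbytes:
   kbytes   device
5     264      mac
4     671      mac
2    3187      win
3    6107      ios
1    7608  android
0    8053      win
filter rows where device == 'mac':
   kbytes device
5     264    mac
4     671    mac
add column kbytes_plus_2 = t['kbytes'] + 2:
   kbytes device  kbytes_plus_2
5     264    mac            266
4     671    mac            673

673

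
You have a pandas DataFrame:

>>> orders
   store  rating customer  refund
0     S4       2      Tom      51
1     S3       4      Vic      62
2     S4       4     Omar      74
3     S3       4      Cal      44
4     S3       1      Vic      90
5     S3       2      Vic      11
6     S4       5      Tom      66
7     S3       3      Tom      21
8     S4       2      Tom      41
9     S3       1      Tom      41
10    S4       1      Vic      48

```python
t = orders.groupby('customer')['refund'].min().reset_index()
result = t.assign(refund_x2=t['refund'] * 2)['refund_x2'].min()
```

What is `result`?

group by customer, min of refund:
customer
Cal     44
Omar    74
Tom     21
Vic     11
Name: refund, dtype: int64
reset_index():
  customer  refund
0      Cal      44
1     Omar      74
2      Tom      21
3      Vic      11
add column refund_x2 = t['refund'] * 2:
  customer  refund  refund_x2
0      Cal      44         88
1     Omar      74        148
2      Tom      21         42
3      Vic      11         22

22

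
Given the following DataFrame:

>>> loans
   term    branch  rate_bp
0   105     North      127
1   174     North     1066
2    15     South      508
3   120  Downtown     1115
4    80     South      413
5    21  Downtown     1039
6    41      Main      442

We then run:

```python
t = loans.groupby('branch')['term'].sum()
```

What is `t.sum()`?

group by branch, sum of term:
branch
Downtown    141
Main         41
North       279
South        95
Name: term, dtype: int64
Hence 556.

556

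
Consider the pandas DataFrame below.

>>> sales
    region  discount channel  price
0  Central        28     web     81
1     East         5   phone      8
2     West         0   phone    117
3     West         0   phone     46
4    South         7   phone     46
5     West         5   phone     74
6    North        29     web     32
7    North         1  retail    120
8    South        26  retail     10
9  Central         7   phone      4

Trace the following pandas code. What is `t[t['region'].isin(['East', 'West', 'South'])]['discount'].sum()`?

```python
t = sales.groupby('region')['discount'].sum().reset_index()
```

43

group by region, sum of discount:
region
Central    35
East        5
North      30
South      33
West        5
Name: discount, dtype: int64
reset_index():
    region  discount
0  Central        35
1     East         5
2    North        30
3    South        33
4     West         5
filter rows where region in ['East', 'West', 'South']:
  region  discount
1   East         5
3  South        33
4   West         5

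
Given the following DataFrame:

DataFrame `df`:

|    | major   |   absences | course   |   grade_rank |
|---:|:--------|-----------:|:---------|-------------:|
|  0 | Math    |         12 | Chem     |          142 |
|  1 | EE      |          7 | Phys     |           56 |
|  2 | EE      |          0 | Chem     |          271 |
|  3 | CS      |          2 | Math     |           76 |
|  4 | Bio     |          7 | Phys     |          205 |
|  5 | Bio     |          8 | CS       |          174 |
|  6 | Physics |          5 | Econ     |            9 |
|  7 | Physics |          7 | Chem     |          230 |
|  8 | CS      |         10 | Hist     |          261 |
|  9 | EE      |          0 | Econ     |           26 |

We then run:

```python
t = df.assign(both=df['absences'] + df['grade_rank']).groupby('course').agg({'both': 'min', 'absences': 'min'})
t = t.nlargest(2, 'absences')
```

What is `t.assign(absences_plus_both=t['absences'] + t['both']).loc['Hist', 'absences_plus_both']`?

281

add column both = df['absences'] + df['grade_rank']:
     major  absences course  grade_rank  both
0     Math        12   Chem         142   154
1       EE         7   Phys          56    63
2       EE         0   Chem         271   271
3       CS         2   Math          76    78
4      Bio         7   Phys         205   212
5      Bio         8     CS         174   182
6  Physics         5   Econ           9    14
7  Physics         7   Chem         230   237
8       CS        10   Hist         261   271
9       EE         0   Econ          26    26
group by course: min(both), min(absences):
        both  absences
course                
CS       182         8
Chem     154         0
Econ      14         0
Hist     271        10
Math      78         2
Phys      63         7
take 2 rows with largest absences:
        both  absences
course                
Hist     271        10
CS       182         8
add column absences_plus_both = t['absences'] + t['both']:
        both  absences  absences_plus_both
course                                    
Hist     271        10                 281
CS       182         8                 190
Finally, value at row 'Hist', column 'absences_plus_both' = 281.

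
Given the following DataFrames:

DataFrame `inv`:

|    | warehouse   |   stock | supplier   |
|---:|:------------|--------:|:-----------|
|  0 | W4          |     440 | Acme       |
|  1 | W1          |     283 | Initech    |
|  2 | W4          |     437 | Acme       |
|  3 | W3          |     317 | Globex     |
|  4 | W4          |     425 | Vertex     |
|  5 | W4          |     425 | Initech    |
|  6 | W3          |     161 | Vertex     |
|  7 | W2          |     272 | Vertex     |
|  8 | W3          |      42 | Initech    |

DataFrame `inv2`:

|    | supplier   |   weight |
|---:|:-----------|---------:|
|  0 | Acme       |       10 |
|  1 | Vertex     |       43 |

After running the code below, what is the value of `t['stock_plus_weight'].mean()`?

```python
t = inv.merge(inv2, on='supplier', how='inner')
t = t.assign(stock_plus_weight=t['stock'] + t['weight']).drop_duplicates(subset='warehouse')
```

merge on 'supplier' (how='inner') → 5 rows:
  warehouse  stock supplier  weight
0        W4    440     Acme      10
1        W4    437     Acme      10
2        W4    425   Vertex      43
3        W3    161   Vertex      43
4        W2    272   Vertex      43
add column stock_plus_weight = t['stock'] + t['weight']:
  warehouse  stock supplier  weight  stock_plus_weight
0        W4    440     Acme      10                450
1        W4    437     Acme      10                447
2        W4    425   Vertex      43                468
3        W3    161   Vertex      43                204
4        W2    272   Vertex      43                315
drop duplicate warehouse (keep=first):
  warehouse  stock supplier  weight  stock_plus_weight
0        W4    440     Acme      10                450
3        W3    161   Vertex      43                204
4        W2    272   Vertex      43                315
So mean() = 323.0.

323.0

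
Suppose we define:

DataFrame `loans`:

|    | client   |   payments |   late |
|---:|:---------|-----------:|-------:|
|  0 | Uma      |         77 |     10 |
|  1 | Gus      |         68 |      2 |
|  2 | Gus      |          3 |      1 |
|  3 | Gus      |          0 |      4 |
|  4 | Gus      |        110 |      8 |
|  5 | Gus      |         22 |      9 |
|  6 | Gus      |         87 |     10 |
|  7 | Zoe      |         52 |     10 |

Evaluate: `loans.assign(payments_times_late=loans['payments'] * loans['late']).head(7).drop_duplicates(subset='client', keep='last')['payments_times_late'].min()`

770

add column payments_times_late = loans['payments'] * loans['late']:
  client  payments  late  payments_times_late
0    Uma        77    10                  770
1    Gus        68     2                  136
2    Gus         3     1                    3
3    Gus         0     4                    0
4    Gus       110     8                  880
5    Gus        22     9                  198
6    Gus        87    10                  870
7    Zoe        52    10                  520
take first 7 rows:
  client  payments  late  payments_times_late
0    Uma        77    10                  770
1    Gus        68     2                  136
2    Gus         3     1                    3
3    Gus         0     4                    0
4    Gus       110     8                  880
5    Gus        22     9                  198
6    Gus        87    10                  870
drop duplicate client (keep=last):
  client  payments  late  payments_times_late
0    Uma        77    10                  770
6    Gus        87    10                  870
The min of column 'payments_times_late' is 770.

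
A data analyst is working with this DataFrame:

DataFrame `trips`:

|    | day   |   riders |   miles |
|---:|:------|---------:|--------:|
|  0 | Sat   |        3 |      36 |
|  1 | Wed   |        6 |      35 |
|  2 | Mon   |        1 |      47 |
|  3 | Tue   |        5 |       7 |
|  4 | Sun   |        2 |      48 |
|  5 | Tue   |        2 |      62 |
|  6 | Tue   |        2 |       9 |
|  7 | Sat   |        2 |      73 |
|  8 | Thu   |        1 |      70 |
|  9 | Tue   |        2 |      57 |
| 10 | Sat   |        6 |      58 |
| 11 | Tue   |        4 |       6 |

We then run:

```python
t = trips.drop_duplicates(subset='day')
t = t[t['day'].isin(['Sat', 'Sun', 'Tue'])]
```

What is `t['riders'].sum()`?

drop duplicate day (keep=first):
   day  riders  miles
0  Sat       3     36
1  Wed       6     35
2  Mon       1     47
3  Tue       5      7
4  Sun       2     48
8  Thu       1     70
filter rows where day in ['Sat', 'Sun', 'Tue']:
   day  riders  miles
0  Sat       3     36
3  Tue       5      7
4  Sun       2     48
Then the sum of column 'riders': 10

10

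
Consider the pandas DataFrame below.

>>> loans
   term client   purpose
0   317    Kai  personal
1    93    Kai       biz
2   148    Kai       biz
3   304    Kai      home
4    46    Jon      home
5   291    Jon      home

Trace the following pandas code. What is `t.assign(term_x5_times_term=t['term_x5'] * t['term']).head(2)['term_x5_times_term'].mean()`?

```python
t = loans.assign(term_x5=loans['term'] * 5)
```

272845.0

add column term_x5 = loans['term'] * 5:
   term client   purpose  term_x5
0   317    Kai  personal     1585
1    93    Kai       biz      465
2   148    Kai       biz      740
3   304    Kai      home     1520
4    46    Jon      home      230
5   291    Jon      home     1455
add column term_x5_times_term = t['term_x5'] * t['term']:
   term client   purpose  term_x5  term_x5_times_term
0   317    Kai  personal     1585              502445
1    93    Kai       biz      465               43245
2   148    Kai       biz      740              109520
3   304    Kai      home     1520              462080
4    46    Jon      home      230               10580
5   291    Jon      home     1455              423405
take first 2 rows:
   term client   purpose  term_x5  term_x5_times_term
0   317    Kai  personal     1585              502445
1    93    Kai       biz      465               43245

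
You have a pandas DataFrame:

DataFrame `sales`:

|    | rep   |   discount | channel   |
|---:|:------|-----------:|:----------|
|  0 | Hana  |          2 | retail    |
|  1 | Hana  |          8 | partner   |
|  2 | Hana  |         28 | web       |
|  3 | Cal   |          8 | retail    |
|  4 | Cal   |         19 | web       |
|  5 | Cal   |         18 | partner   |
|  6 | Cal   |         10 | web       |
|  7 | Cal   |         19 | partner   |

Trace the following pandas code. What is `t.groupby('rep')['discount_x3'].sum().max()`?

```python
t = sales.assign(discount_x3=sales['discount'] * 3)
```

222

add column discount_x3 = sales['discount'] * 3:
    rep  discount  channel  discount_x3
0  Hana         2   retail            6
1  Hana         8  partner           24
2  Hana        28      web           84
3   Cal         8   retail           24
4   Cal        19      web           57
5   Cal        18  partner           54
6   Cal        10      web           30
7   Cal        19  partner           57
group by rep, sum of discount_x3:
rep
Cal     222
Hana    114
Name: discount_x3, dtype: int64
Reading off the max of the resulting series, we get 222.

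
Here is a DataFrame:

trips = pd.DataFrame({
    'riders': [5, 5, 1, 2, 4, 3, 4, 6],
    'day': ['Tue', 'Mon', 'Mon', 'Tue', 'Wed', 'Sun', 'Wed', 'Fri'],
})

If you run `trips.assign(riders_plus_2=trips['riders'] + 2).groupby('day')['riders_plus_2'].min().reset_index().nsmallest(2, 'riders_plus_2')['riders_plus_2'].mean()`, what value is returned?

3.5

add column riders_plus_2 = trips['riders'] + 2:
   riders  day  riders_plus_2
0       5  Tue              7
1       5  Mon              7
2       1  Mon              3
3       2  Tue              4
4       4  Wed              6
5       3  Sun              5
6       4  Wed              6
7       6  Fri              8
group by day, min of riders_plus_2:
day
Fri    8
Mon    3
Sun    5
Tue    4
Wed    6
Name: riders_plus_2, dtype: int64
reset_index():
   day  riders_plus_2
0  Fri              8
1  Mon              3
2  Sun              5
3  Tue              4
4  Wed              6
take 2 rows with smallest riders_plus_2:
   day  riders_plus_2
1  Mon              3
3  Tue              4
Taking the mean of column 'riders_plus_2' gives 3.5.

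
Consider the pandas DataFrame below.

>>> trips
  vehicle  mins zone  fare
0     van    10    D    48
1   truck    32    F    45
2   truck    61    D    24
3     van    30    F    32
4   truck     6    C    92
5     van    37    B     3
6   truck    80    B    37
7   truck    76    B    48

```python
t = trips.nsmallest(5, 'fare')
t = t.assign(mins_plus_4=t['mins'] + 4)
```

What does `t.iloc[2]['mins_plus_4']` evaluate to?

34

take 5 rows with smallest fare:
  vehicle  mins zone  fare
5     van    37    B     3
2   truck    61    D    24
3     van    30    F    32
6   truck    80    B    37
1   truck    32    F    45
add column mins_plus_4 = t['mins'] + 4:
  vehicle  mins zone  fare  mins_plus_4
5     van    37    B     3           41
2   truck    61    D    24           65
3     van    30    F    32           34
6   truck    80    B    37           84
1   truck    32    F    45           36
Then the value at position 2, column 'mins_plus_4': 34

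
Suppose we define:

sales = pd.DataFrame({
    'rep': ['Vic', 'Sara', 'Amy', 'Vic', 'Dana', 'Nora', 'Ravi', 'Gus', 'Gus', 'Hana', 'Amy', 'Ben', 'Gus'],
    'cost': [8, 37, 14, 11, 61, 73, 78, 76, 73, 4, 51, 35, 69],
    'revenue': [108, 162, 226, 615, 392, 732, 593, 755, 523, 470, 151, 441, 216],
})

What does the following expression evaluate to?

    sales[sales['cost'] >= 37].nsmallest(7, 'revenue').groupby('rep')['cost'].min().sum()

369

filter rows where cost >= 37:
     rep  cost  revenue
1   Sara    37      162
4   Dana    61      392
5   Nora    73      732
6   Ravi    78      593
7    Gus    76      755
8    Gus    73      523
10   Amy    51      151
12   Gus    69      216
take 7 rows with smallest revenue:
     rep  cost  revenue
10   Amy    51      151
1   Sara    37      162
12   Gus    69      216
4   Dana    61      392
8    Gus    73      523
6   Ravi    78      593
5   Nora    73      732
group by rep, min of cost:
rep
Amy     51
Dana    61
Gus     69
Nora    73
Ravi    78
Sara    37
Name: cost, dtype: int64
Then the sum of the resulting series: 369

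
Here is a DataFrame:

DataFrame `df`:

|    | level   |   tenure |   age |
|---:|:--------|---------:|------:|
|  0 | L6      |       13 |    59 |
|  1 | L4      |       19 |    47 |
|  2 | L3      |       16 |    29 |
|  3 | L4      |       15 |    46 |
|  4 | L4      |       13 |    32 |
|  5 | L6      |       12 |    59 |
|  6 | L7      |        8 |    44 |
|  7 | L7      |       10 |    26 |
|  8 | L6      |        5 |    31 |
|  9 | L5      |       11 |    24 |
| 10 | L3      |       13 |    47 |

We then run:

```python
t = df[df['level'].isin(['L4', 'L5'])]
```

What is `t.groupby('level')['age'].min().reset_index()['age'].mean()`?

28.0

filter rows where level in ['L4', 'L5']:
  level  tenure  age
1    L4      19   47
3    L4      15   46
4    L4      13   32
9    L5      11   24
group by level, min of age:
level
L4    32
L5    24
Name: age, dtype: int64
reset_index():
  level  age
0    L4   32
1    L5   24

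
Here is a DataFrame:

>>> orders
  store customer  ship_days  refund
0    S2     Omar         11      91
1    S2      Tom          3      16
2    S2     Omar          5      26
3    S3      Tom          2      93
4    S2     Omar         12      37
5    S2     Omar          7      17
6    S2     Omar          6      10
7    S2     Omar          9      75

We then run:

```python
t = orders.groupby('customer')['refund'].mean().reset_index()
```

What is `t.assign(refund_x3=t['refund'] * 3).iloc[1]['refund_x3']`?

163.5

group by customer, mean of refund:
customer
Omar    42.666667
Tom     54.500000
Name: refund, dtype: float64
reset_index():
  customer     refund
0     Omar  42.666667
1      Tom  54.500000
add column refund_x3 = t['refund'] * 3:
  customer     refund  refund_x3
0     Omar  42.666667      128.0
1      Tom  54.500000      163.5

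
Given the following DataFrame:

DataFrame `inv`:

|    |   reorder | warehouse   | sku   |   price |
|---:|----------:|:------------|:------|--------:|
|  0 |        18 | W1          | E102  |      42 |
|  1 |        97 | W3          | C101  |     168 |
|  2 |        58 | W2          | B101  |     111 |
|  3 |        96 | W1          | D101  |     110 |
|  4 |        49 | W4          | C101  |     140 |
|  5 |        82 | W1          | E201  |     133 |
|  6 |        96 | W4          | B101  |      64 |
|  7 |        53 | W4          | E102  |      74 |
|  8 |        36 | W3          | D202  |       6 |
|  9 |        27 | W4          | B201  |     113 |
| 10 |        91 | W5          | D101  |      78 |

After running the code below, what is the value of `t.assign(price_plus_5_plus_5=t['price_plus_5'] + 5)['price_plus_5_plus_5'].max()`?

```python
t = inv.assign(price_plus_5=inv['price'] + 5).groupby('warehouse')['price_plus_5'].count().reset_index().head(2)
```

add column price_plus_5 = inv['price'] + 5:
    reorder warehouse   sku  price  price_plus_5
0        18        W1  E102     42            47
1        97        W3  C101    168           173
2        58        W2  B101    111           116
3        96        W1  D101    110           115
4        49        W4  C101    140           145
5        82        W1  E201    133           138
6        96        W4  B101     64            69
7        53        W4  E102     74            79
8        36        W3  D202      6            11
9        27        W4  B201    113           118
10       91        W5  D101     78            83
group by warehouse, count of price_plus_5:
warehouse
W1    3
W2    1
W3    2
W4    4
W5    1
Name: price_plus_5, dtype: int64
reset_index():
  warehouse  price_plus_5
0        W1             3
1        W2             1
2        W3             2
3        W4             4
4        W5             1
take first 2 rows:
  warehouse  price_plus_5
0        W1             3
1        W2             1
add column price_plus_5_plus_5 = t['price_plus_5'] + 5:
  warehouse  price_plus_5  price_plus_5_plus_5
0        W1             3                    8
1        W2             1                    6
Finally, max of column 'price_plus_5_plus_5' = 8.

8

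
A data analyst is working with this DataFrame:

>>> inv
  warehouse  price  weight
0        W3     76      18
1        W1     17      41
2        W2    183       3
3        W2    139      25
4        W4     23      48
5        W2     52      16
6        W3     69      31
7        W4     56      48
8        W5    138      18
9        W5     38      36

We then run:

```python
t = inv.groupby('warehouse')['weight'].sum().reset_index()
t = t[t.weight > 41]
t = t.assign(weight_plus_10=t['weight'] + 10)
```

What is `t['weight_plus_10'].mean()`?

70.75

group by warehouse, sum of weight:
warehouse
W1    41
W2    44
W3    49
W4    96
W5    54
Name: weight, dtype: int64
reset_index():
  warehouse  weight
0        W1      41
1        W2      44
2        W3      49
3        W4      96
4        W5      54
filter rows where weight > 41:
  warehouse  weight
1        W2      44
2        W3      49
3        W4      96
4        W5      54
add column weight_plus_10 = t['weight'] + 10:
  warehouse  weight  weight_plus_10
1        W2      44              54
2        W3      49              59
3        W4      96             106
4        W5      54              64
Reading off the mean of column 'weight_plus_10', we get 70.75.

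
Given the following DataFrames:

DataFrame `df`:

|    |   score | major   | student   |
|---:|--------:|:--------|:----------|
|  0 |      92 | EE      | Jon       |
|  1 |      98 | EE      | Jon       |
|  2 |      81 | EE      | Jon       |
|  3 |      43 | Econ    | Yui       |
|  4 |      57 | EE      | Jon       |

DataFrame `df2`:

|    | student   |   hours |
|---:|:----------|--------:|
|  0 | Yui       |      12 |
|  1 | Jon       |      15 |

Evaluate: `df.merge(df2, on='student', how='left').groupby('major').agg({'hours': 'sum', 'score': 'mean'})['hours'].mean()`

36.0

merge on 'student' (how='left') → 5 rows:
   score major student  hours
0     92    EE     Jon     15
1     98    EE     Jon     15
2     81    EE     Jon     15
3     43  Econ     Yui     12
4     57    EE     Jon     15
group by major: sum(hours), mean(score):
       hours  score
major              
EE        60   82.0
Econ      12   43.0
Hence 36.0.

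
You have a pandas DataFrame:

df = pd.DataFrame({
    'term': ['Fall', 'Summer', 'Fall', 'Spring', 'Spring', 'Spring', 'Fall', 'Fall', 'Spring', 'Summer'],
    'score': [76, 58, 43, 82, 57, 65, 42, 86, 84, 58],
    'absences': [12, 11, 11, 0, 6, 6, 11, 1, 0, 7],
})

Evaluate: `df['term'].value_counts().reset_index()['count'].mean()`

3.33333333333

value_counts of term:
term
Fall      4
Spring    4
Summer    2
Name: count, dtype: int64
reset_index():
     term  count
0    Fall      4
1  Spring      4
2  Summer      2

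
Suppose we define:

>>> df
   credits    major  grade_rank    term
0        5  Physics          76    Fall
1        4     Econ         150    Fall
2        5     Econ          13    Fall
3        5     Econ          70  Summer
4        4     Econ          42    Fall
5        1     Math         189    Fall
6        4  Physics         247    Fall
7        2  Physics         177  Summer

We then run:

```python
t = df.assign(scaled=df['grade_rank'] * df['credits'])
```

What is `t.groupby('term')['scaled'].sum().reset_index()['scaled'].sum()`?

add column scaled = df['grade_rank'] * df['credits']:
   credits    major  grade_rank    term  scaled
0        5  Physics          76    Fall     380
1        4     Econ         150    Fall     600
2        5     Econ          13    Fall      65
3        5     Econ          70  Summer     350
4        4     Econ          42    Fall     168
5        1     Math         189    Fall     189
6        4  Physics         247    Fall     988
7        2  Physics         177  Summer     354
group by term, sum of scaled:
term
Fall      2390
Summer     704
Name: scaled, dtype: int64
reset_index():
     term  scaled
0    Fall    2390
1  Summer     704
Reading off the sum of column 'scaled', we get 3094.

3094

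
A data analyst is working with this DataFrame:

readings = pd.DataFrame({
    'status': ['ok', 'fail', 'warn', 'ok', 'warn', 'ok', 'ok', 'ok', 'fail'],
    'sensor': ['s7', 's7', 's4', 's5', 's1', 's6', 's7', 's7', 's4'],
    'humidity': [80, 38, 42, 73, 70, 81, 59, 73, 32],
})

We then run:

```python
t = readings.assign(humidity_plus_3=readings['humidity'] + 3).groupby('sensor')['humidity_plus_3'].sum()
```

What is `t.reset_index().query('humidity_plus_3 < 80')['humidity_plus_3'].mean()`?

add column humidity_plus_3 = readings['humidity'] + 3:
  status sensor  humidity  humidity_plus_3
0     ok     s7        80               83
1   fail     s7        38               41
2   warn     s4        42               45
3     ok     s5        73               76
4   warn     s1        70               73
5     ok     s6        81               84
6     ok     s7        59               62
7     ok     s7        73               76
8   fail     s4        32               35
group by sensor, sum of humidity_plus_3:
sensor
s1     73
s4     80
s5     76
s6     84
s7    262
Name: humidity_plus_3, dtype: int64
reset_index():
  sensor  humidity_plus_3
0     s1               73
1     s4               80
2     s5               76
3     s6               84
4     s7              262
filter rows where humidity_plus_3 < 80:
  sensor  humidity_plus_3
0     s1               73
2     s5               76
mean of column 'humidity_plus_3' → 74.5

74.5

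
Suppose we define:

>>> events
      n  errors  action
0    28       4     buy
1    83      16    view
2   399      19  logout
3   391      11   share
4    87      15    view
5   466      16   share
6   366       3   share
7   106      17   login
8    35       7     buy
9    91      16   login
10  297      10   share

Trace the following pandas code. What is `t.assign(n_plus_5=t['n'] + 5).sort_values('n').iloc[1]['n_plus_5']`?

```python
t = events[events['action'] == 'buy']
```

filter rows where action == 'buy':
    n  errors action
0  28       4    buy
8  35       7    buy
add column n_plus_5 = t['n'] + 5:
    n  errors action  n_plus_5
0  28       4    buy        33
8  35       7    buy        40
sort by n:
    n  errors action  n_plus_5
0  28       4    buy        33
8  35       7    buy        40
The value at position 1, column 'n_plus_5' is 40.

40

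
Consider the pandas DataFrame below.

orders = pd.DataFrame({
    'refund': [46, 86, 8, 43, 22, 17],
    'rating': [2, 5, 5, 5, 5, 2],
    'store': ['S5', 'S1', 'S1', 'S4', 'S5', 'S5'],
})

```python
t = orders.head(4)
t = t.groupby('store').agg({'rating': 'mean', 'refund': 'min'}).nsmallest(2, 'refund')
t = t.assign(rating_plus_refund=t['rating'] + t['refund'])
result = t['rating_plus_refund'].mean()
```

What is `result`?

30.5

take first 4 rows:
   refund  rating store
0      46       2    S5
1      86       5    S1
2       8       5    S1
3      43       5    S4
group by store: mean(rating), min(refund):
       rating  refund
store                
S1        5.0       8
S4        5.0      43
S5        2.0      46
take 2 rows with smallest refund:
       rating  refund
store                
S1        5.0       8
S4        5.0      43
add column rating_plus_refund = t['rating'] + t['refund']:
       rating  refund  rating_plus_refund
store                                    
S1        5.0       8                13.0
S4        5.0      43                48.0
mean of column 'rating_plus_refund' → 30.5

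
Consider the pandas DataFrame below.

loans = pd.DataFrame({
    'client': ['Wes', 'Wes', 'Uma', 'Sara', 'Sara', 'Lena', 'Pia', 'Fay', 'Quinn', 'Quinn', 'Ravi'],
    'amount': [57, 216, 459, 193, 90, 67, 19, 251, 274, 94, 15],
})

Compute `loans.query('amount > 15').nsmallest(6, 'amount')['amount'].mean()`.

86.6666666667

filter rows where amount > 15:
  client  amount
0    Wes      57
1    Wes     216
2    Uma     459
3   Sara     193
4   Sara      90
5   Lena      67
6    Pia      19
7    Fay     251
8  Quinn     274
9  Quinn      94
take 6 rows with smallest amount:
  client  amount
6    Pia      19
0    Wes      57
5   Lena      67
4   Sara      90
9  Quinn      94
3   Sara     193
Hence 86.6666666667.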